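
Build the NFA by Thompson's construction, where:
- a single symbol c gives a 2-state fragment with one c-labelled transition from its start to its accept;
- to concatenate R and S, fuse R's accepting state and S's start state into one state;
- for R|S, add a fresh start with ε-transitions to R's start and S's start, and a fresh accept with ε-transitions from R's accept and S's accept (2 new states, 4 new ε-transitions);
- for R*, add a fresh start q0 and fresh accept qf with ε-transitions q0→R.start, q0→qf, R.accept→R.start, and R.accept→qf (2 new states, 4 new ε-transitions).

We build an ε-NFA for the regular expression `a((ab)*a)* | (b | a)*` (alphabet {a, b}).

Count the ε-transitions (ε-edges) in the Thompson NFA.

20

Per subexpression:
Each of the 6 symbol leaves contributes 0 ε-transitions.
  ab : 0 ε-transitions
  (ab)* : 4 ε-transitions
  (ab)*a : 4 ε-transitions
  ((ab)*a)* : 8 ε-transitions
  a((ab)*a)* : 8 ε-transitions
  b | a : 4 ε-transitions
  (b | a)* : 8 ε-transitions
  a((ab)*a)* | (b | a)* : 20 ε-transitions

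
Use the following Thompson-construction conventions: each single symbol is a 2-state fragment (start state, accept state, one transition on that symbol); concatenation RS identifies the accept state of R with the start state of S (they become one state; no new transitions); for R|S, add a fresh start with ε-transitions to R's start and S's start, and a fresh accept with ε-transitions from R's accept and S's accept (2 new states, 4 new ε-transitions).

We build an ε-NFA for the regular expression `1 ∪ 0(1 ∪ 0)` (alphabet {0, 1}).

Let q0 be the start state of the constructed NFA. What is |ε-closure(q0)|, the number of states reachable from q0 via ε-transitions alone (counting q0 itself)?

3

Work bottom-up. For each fragment F, track |ε-closure(F.start)| and whether F's accept lies in that closure (i.e. whether F accepts ε). A single-symbol fragment has closure size 1 and does not accept ε.
  1 ∪ 0 — C = 1 + 1 + 1 = 3 (the new accept is not ε-reachable since no branch accepts ε)
  0(1 ∪ 0) — C equals the left operand's closure size = 1 (its accept is not ε-reachable, so the closure stops there)
  1 ∪ 0(1 ∪ 0) — new start ε-reaches every alternative's start; none of them accept ε, so the new accept is not reached: C = 1 + 1 + 1 = 3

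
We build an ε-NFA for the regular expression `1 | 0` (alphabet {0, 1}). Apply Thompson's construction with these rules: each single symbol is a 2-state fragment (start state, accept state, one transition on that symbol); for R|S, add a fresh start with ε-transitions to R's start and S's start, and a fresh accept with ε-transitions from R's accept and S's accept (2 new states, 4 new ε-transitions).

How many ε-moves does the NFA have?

Recursing over subexpressions:
Each of the 2 symbol leaves contributes 0 ε-transitions.
  1 | 0 → 4 ε-transitions

4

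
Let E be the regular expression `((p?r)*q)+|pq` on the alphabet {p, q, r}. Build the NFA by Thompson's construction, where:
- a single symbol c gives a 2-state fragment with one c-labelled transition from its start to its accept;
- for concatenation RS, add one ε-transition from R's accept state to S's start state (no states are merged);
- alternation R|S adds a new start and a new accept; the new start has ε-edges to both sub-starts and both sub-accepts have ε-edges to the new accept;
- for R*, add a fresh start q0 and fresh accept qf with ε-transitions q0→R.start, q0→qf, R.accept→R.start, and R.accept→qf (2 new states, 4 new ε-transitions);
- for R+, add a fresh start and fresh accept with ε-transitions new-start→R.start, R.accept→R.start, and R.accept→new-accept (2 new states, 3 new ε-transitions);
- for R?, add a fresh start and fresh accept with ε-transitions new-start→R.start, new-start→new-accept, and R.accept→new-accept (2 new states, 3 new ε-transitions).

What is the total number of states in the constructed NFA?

Recursing over subexpressions:
Each of the 5 symbol leaves contributes a 2-state fragment.
  p? → 4 states
  p?r → 6 states
  (p?r)* → 8 states
  (p?r)*q → 10 states
  ((p?r)*q)+ → 12 states
  pq → 4 states
  ((p?r)*q)+|pq → 18 states

18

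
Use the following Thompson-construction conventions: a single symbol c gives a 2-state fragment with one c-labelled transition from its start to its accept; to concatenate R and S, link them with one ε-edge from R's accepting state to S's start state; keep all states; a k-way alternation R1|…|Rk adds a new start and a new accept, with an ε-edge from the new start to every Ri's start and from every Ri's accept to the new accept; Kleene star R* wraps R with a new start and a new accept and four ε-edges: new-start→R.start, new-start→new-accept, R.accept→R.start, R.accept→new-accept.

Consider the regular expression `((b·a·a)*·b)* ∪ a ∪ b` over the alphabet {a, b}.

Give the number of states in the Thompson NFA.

By structural recursion:
Each of the 6 symbol leaves contributes a 2-state fragment.
  b·a·a — 6 states
  (b·a·a)* — 8 states
  (b·a·a)*·b — 10 states
  ((b·a·a)*·b)* — 12 states
  ((b·a·a)*·b)* ∪ a ∪ b — 18 states

18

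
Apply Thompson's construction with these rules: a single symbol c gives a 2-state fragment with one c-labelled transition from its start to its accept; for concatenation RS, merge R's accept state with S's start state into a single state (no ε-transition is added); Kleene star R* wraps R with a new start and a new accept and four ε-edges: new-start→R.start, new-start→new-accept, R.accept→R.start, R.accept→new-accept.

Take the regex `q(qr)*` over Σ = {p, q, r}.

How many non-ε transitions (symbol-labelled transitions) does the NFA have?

Building bottom-up:
Each of the 3 symbol leaves contributes exactly 1 symbol transition.
  qr : 2 symbol transitions
  (qr)* : 2 symbol transitions
  q(qr)* : 3 symbol transitions

3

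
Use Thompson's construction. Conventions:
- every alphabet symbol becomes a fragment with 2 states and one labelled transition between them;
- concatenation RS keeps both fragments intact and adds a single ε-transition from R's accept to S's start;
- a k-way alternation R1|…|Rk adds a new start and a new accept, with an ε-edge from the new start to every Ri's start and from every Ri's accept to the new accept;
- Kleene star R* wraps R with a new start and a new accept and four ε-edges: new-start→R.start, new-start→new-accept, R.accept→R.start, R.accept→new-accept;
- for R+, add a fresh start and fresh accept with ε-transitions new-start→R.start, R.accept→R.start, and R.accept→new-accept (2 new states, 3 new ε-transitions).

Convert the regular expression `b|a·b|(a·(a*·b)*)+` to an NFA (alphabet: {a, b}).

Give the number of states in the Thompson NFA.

20

Building bottom-up:
Each of the 6 symbol leaves contributes a 2-state fragment.
  a·b → 4 states
  a* → 4 states
  a*·b → 6 states
  (a*·b)* → 8 states
  a·(a*·b)* → 10 states
  (a·(a*·b)*)+ → 12 states
  b|a·b|(a·(a*·b)*)+ → 20 states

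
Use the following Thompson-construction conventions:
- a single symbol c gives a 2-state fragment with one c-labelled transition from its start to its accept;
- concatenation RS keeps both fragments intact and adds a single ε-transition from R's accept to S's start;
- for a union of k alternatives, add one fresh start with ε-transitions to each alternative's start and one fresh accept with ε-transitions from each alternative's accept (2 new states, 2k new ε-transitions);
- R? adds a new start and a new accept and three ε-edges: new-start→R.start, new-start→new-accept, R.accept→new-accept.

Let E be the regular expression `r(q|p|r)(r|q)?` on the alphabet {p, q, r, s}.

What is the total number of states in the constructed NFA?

18

Building bottom-up:
Each of the 6 symbol leaves contributes a 2-state fragment.
  q|p|r = 8 states
  r|q = 6 states
  (r|q)? = 8 states
  r(q|p|r)(r|q)? = 18 states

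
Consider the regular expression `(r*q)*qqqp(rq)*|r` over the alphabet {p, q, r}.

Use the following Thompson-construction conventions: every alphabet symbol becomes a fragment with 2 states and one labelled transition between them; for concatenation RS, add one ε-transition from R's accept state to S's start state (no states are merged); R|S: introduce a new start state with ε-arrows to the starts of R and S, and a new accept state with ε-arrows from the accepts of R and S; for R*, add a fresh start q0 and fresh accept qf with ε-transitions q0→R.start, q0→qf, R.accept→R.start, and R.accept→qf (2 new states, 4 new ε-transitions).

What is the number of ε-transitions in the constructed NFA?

Per subexpression:
Each of the 9 symbol leaves contributes 0 ε-transitions.
  r* : 4 ε-transitions
  r*q : 5 ε-transitions
  (r*q)* : 9 ε-transitions
  rq : 1 ε-transition
  (rq)* : 5 ε-transitions
  (r*q)*qqqp(rq)* : 19 ε-transitions
  (r*q)*qqqp(rq)*|r : 23 ε-transitions

23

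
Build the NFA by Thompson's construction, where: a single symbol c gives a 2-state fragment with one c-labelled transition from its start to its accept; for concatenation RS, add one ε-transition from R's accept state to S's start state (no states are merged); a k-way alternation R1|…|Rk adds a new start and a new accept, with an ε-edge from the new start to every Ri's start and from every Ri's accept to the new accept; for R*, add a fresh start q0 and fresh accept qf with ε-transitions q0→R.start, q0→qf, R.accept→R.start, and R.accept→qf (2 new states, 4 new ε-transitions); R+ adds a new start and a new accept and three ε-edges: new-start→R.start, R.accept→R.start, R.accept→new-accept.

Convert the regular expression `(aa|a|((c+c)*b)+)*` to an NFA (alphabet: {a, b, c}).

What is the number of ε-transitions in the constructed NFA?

Bottom-up over the parse tree:
Each of the 6 symbol leaves contributes 0 ε-transitions.
  aa : 1 ε-transition
  c+ : 3 ε-transitions
  c+c : 4 ε-transitions
  (c+c)* : 8 ε-transitions
  (c+c)*b : 9 ε-transitions
  ((c+c)*b)+ : 12 ε-transitions
  aa|a|((c+c)*b)+ : 19 ε-transitions
  (aa|a|((c+c)*b)+)* : 23 ε-transitions

23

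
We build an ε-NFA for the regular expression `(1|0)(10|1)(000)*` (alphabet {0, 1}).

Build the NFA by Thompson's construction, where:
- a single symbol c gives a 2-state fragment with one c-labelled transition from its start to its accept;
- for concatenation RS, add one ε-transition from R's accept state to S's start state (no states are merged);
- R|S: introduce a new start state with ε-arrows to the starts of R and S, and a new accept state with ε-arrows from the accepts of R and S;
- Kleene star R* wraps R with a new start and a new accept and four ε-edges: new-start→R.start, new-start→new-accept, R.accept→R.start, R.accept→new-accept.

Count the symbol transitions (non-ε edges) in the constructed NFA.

8

Per subexpression:
Each of the 8 symbol leaves contributes exactly 1 symbol transition.
  1|0 = 2 symbol transitions
  10 = 2 symbol transitions
  10|1 = 3 symbol transitions
  000 = 3 symbol transitions
  (000)* = 3 symbol transitions
  (1|0)(10|1)(000)* = 8 symbol transitions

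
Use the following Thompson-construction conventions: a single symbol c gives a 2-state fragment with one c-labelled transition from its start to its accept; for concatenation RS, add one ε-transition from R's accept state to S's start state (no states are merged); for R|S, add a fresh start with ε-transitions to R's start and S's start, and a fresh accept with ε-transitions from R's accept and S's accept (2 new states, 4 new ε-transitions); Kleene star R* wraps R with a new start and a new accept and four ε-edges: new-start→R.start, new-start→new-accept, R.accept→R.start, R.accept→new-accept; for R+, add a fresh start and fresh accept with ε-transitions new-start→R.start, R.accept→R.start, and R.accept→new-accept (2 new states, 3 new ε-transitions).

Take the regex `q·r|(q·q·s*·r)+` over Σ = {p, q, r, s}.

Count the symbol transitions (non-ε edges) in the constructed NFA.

Per subexpression:
Each of the 6 symbol leaves contributes exactly 1 symbol transition.
  q·r — 2 symbol transitions
  s* — 1 symbol transition
  q·q·s*·r — 4 symbol transitions
  (q·q·s*·r)+ — 4 symbol transitions
  q·r|(q·q·s*·r)+ — 6 symbol transitions

6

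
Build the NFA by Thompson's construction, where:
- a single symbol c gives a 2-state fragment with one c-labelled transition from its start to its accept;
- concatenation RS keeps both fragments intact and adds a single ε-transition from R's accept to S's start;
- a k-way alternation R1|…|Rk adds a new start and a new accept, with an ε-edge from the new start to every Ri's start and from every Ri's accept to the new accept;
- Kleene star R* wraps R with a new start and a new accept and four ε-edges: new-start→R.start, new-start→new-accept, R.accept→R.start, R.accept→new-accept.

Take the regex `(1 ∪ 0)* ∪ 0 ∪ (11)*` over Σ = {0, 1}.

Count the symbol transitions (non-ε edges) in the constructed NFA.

5

Recursing over subexpressions:
Each of the 5 symbol leaves contributes exactly 1 symbol transition.
  1 ∪ 0 → 2 symbol transitions
  (1 ∪ 0)* → 2 symbol transitions
  11 → 2 symbol transitions
  (11)* → 2 symbol transitions
  (1 ∪ 0)* ∪ 0 ∪ (11)* → 5 symbol transitions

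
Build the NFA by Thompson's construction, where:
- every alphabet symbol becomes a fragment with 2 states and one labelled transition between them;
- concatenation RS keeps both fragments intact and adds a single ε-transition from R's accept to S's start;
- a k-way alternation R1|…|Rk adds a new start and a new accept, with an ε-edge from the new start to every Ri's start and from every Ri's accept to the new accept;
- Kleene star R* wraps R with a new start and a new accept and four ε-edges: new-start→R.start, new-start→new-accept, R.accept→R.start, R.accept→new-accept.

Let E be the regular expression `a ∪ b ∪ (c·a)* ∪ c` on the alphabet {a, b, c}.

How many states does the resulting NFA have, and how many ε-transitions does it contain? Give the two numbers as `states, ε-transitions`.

Bottom-up over the parse tree:
Each of the 5 symbol leaves contributes 2 states and 0 ε-transitions.
  c·a = 4 states, 1 ε-transition
  (c·a)* = 6 states, 5 ε-transitions
  a ∪ b ∪ (c·a)* ∪ c = 14 states, 13 ε-transitions

14, 13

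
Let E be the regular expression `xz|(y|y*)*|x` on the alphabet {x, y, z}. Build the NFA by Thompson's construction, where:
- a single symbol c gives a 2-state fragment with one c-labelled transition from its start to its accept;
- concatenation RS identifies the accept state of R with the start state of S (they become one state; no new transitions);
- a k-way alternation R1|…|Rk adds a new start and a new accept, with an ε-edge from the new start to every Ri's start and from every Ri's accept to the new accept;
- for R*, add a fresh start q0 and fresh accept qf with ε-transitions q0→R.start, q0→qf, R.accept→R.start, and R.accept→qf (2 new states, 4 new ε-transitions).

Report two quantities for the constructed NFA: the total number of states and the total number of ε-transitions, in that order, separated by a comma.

17, 18

Per subexpression:
Each of the 5 symbol leaves contributes 2 states and 0 ε-transitions.
  xz = 3 states, 0 ε-transitions
  y* = 4 states, 4 ε-transitions
  y|y* = 8 states, 8 ε-transitions
  (y|y*)* = 10 states, 12 ε-transitions
  xz|(y|y*)*|x = 17 states, 18 ε-transitions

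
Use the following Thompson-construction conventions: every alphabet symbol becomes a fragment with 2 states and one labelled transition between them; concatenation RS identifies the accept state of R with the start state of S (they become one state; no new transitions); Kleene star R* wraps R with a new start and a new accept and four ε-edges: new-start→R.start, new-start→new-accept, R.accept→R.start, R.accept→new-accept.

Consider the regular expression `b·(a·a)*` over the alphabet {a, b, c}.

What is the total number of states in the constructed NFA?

Bottom-up over the parse tree:
Each of the 3 symbol leaves contributes a 2-state fragment.
  a·a = 3 states
  (a·a)* = 5 states
  b·(a·a)* = 6 states

6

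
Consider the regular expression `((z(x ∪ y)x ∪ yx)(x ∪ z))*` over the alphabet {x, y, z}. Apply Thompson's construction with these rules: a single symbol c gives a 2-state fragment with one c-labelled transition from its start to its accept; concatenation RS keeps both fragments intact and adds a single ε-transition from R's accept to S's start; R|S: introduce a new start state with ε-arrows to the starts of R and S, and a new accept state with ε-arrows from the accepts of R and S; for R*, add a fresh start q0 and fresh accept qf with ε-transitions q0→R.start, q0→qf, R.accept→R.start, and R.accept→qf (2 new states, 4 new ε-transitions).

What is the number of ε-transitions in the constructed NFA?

By structural recursion:
Each of the 8 symbol leaves contributes 0 ε-transitions.
  x ∪ y : 4 ε-transitions
  z(x ∪ y)x : 6 ε-transitions
  yx : 1 ε-transition
  z(x ∪ y)x ∪ yx : 11 ε-transitions
  x ∪ z : 4 ε-transitions
  (z(x ∪ y)x ∪ yx)(x ∪ z) : 16 ε-transitions
  ((z(x ∪ y)x ∪ yx)(x ∪ z))* : 20 ε-transitions

20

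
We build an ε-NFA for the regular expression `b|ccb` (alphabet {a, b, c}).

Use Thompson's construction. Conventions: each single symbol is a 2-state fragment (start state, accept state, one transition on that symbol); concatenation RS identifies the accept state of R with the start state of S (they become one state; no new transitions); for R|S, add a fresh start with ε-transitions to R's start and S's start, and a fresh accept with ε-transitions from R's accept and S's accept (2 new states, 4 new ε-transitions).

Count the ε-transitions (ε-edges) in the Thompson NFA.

4

By structural recursion:
Each of the 4 symbol leaves contributes 0 ε-transitions.
  ccb : 0 ε-transitions
  b|ccb : 4 ε-transitions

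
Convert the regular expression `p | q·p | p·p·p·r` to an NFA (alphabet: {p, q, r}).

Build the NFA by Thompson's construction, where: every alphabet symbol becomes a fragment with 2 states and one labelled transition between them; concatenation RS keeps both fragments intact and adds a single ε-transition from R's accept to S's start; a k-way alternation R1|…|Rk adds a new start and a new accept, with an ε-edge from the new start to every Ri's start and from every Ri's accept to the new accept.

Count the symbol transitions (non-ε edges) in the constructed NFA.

7

Bottom-up over the parse tree:
Each of the 7 symbol leaves contributes exactly 1 symbol transition.
  q·p = 2 symbol transitions
  p·p·p·r = 4 symbol transitions
  p | q·p | p·p·p·r = 7 symbol transitions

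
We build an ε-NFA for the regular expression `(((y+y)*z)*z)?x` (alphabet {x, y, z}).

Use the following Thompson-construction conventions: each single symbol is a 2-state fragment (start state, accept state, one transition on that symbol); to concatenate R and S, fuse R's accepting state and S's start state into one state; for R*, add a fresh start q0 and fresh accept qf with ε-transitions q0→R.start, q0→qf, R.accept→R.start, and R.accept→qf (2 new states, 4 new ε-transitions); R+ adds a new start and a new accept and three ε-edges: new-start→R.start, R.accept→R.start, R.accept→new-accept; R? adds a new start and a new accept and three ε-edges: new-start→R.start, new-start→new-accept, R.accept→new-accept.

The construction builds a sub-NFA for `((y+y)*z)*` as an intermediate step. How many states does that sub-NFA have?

10

Fragment for `((y+y)*z)*`:
Each of the 3 symbol leaves contributes a 2-state fragment.
  y+ = 4 states
  y+y = 5 states
  (y+y)* = 7 states
  (y+y)*z = 8 states
  ((y+y)*z)* = 10 states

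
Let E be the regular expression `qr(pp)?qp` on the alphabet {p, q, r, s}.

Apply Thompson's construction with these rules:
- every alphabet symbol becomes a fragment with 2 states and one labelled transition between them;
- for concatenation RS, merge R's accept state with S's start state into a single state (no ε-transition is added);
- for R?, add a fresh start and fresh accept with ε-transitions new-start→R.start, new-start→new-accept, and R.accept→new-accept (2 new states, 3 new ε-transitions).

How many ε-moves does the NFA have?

3

Building bottom-up:
Each of the 6 symbol leaves contributes 0 ε-transitions.
  pp — 0 ε-transitions
  (pp)? — 3 ε-transitions
  qr(pp)?qp — 3 ε-transitions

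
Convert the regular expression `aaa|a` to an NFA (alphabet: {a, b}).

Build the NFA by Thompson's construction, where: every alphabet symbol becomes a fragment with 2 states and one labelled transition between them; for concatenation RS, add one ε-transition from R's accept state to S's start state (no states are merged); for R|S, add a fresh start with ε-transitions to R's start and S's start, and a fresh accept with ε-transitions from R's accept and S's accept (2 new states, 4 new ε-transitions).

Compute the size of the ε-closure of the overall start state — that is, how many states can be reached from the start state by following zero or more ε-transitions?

Work bottom-up. For each fragment F, track |ε-closure(F.start)| and whether F's accept lies in that closure (i.e. whether F accepts ε). A single-symbol fragment has closure size 1 and does not accept ε.
  aaa → |closure| equals the left operand's closure size = 1 (its accept is not ε-reachable, so the closure stops there)
  aaa|a → new start ε-reaches every alternative's start; none of them accept ε, so the new accept is not reached: |closure| = 1 + 1 + 1 = 3

3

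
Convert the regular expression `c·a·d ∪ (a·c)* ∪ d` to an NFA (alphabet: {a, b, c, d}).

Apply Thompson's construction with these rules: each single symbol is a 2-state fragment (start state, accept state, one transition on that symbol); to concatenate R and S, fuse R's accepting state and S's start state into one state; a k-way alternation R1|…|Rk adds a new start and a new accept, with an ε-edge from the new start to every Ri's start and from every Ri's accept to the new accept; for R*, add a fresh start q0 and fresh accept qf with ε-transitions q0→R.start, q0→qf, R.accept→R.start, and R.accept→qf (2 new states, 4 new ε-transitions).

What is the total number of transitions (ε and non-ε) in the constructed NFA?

16

Per subexpression:
Each of the 6 symbol leaves contributes 1 transition (1 symbol, 0 ε).
  c·a·d : 3 transitions (3 symbol, 0 ε)
  a·c : 2 transitions (2 symbol, 0 ε)
  (a·c)* : 6 transitions (2 symbol, 4 ε)
  c·a·d ∪ (a·c)* ∪ d : 16 transitions (6 symbol, 10 ε)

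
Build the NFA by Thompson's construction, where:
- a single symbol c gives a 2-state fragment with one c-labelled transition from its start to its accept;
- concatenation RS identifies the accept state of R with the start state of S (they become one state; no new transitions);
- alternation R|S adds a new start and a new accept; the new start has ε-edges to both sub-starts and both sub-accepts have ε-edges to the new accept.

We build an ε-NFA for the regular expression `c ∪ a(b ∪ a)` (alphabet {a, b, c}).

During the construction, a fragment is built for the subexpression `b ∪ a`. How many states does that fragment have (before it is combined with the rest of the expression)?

Fragment for `b ∪ a`:
Each of the 2 symbol leaves contributes a 2-state fragment.
  b ∪ a → 6 states

6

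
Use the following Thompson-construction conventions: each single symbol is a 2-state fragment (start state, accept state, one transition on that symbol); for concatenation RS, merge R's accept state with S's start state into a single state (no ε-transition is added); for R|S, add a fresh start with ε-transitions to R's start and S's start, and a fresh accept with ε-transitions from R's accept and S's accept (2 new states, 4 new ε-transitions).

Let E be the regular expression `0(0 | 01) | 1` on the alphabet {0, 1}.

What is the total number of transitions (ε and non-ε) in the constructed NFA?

Recursing over subexpressions:
Each of the 5 symbol leaves contributes 1 transition (1 symbol, 0 ε).
  01 — 2 transitions (2 symbol, 0 ε)
  0 | 01 — 7 transitions (3 symbol, 4 ε)
  0(0 | 01) — 8 transitions (4 symbol, 4 ε)
  0(0 | 01) | 1 — 13 transitions (5 symbol, 8 ε)

13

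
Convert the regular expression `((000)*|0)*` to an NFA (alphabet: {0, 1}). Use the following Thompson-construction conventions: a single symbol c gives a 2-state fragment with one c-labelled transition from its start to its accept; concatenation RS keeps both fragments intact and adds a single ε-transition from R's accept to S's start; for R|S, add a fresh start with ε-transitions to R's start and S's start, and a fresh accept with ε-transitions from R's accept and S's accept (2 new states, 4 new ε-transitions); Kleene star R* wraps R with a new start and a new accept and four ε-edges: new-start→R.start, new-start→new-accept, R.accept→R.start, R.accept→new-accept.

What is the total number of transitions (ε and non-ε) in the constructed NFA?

Per subexpression:
Each of the 4 symbol leaves contributes 1 transition (1 symbol, 0 ε).
  000 = 5 transitions (3 symbol, 2 ε)
  (000)* = 9 transitions (3 symbol, 6 ε)
  (000)*|0 = 14 transitions (4 symbol, 10 ε)
  ((000)*|0)* = 18 transitions (4 symbol, 14 ε)

18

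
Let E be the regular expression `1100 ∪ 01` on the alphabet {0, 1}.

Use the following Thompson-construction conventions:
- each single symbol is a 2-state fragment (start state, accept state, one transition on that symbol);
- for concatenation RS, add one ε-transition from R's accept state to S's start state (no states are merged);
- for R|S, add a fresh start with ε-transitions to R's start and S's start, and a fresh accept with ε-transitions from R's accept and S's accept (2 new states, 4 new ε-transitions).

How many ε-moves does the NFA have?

8

By structural recursion:
Each of the 6 symbol leaves contributes 0 ε-transitions.
  1100 : 3 ε-transitions
  01 : 1 ε-transition
  1100 ∪ 01 : 8 ε-transitions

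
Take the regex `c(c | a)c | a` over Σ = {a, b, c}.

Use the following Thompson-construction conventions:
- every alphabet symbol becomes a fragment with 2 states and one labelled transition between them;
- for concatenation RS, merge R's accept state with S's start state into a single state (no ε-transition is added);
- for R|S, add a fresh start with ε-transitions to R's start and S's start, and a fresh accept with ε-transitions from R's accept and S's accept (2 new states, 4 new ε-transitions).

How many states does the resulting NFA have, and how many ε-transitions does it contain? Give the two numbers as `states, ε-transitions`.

By structural recursion:
Each of the 5 symbol leaves contributes 2 states and 0 ε-transitions.
  c | a → 6 states, 4 ε-transitions
  c(c | a)c → 8 states, 4 ε-transitions
  c(c | a)c | a → 12 states, 8 ε-transitions

12, 8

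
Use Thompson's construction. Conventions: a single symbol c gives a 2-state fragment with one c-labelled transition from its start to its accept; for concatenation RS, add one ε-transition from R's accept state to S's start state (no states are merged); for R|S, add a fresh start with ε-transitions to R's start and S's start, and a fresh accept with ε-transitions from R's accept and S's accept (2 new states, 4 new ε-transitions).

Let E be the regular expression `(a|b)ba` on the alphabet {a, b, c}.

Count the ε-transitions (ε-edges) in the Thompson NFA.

6

By structural recursion:
Each of the 4 symbol leaves contributes 0 ε-transitions.
  a|b = 4 ε-transitions
  (a|b)ba = 6 ε-transitions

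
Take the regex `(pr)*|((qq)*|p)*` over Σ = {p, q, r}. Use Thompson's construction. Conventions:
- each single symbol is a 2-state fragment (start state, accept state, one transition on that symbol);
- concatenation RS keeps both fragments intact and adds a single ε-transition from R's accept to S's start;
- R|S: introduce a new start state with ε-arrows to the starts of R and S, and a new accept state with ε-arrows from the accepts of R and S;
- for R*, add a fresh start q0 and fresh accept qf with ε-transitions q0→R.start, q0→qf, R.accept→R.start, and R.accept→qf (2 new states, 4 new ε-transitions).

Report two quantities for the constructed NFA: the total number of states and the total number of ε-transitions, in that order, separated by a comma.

20, 22

Bottom-up over the parse tree:
Each of the 5 symbol leaves contributes 2 states and 0 ε-transitions.
  pr — 4 states, 1 ε-transition
  (pr)* — 6 states, 5 ε-transitions
  qq — 4 states, 1 ε-transition
  (qq)* — 6 states, 5 ε-transitions
  (qq)*|p — 10 states, 9 ε-transitions
  ((qq)*|p)* — 12 states, 13 ε-transitions
  (pr)*|((qq)*|p)* — 20 states, 22 ε-transitions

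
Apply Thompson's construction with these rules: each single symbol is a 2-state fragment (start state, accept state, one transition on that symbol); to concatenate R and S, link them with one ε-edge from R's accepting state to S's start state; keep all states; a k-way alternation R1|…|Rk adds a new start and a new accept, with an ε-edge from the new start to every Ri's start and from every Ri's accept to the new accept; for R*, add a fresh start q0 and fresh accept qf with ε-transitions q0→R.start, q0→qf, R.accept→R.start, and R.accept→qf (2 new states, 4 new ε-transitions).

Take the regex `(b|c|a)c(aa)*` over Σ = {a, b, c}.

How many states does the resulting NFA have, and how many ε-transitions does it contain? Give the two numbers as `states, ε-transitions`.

Recursing over subexpressions:
Each of the 6 symbol leaves contributes 2 states and 0 ε-transitions.
  b|c|a = 8 states, 6 ε-transitions
  aa = 4 states, 1 ε-transition
  (aa)* = 6 states, 5 ε-transitions
  (b|c|a)c(aa)* = 16 states, 13 ε-transitions

16, 13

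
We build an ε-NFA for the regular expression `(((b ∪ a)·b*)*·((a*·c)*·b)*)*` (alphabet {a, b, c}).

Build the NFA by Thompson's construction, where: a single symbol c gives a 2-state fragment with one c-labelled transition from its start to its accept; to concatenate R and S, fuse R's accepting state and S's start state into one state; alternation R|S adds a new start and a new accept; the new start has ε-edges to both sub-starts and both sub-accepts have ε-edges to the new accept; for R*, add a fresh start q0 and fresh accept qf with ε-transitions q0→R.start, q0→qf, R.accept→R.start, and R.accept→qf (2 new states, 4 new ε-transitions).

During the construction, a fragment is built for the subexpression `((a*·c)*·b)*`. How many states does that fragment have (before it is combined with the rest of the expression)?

Fragment for `((a*·c)*·b)*`:
Each of the 3 symbol leaves contributes a 2-state fragment.
  a* = 4 states
  a*·c = 5 states
  (a*·c)* = 7 states
  (a*·c)*·b = 8 states
  ((a*·c)*·b)* = 10 states

10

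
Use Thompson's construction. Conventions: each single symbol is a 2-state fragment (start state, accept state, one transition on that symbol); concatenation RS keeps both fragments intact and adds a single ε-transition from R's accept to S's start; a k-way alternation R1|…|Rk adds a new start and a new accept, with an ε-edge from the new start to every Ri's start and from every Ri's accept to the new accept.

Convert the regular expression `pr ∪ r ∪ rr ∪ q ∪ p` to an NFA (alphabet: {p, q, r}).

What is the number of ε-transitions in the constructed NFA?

12

Per subexpression:
Each of the 7 symbol leaves contributes 0 ε-transitions.
  pr → 1 ε-transition
  rr → 1 ε-transition
  pr ∪ r ∪ rr ∪ q ∪ p → 12 ε-transitions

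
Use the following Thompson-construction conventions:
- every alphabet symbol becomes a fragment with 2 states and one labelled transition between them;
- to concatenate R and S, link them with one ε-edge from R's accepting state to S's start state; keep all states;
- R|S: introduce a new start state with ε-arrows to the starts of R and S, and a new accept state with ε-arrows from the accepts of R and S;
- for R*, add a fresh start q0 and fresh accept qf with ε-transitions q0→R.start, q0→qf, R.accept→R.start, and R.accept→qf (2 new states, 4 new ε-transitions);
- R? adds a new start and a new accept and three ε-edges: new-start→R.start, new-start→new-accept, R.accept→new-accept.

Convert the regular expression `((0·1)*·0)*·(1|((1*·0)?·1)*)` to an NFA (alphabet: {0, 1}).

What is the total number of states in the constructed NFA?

Building bottom-up:
Each of the 7 symbol leaves contributes a 2-state fragment.
  0·1 = 4 states
  (0·1)* = 6 states
  (0·1)*·0 = 8 states
  ((0·1)*·0)* = 10 states
  1* = 4 states
  1*·0 = 6 states
  (1*·0)? = 8 states
  (1*·0)?·1 = 10 states
  ((1*·0)?·1)* = 12 states
  1|((1*·0)?·1)* = 16 states
  ((0·1)*·0)*·(1|((1*·0)?·1)*) = 26 states

26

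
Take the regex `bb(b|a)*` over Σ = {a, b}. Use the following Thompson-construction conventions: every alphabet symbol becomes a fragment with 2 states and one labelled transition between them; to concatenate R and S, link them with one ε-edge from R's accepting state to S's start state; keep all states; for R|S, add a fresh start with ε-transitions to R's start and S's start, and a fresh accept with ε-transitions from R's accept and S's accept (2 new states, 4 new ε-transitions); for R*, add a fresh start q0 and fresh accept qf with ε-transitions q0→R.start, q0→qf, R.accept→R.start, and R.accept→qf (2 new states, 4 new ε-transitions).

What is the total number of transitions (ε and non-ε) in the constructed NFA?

14

Recursing over subexpressions:
Each of the 4 symbol leaves contributes 1 transition (1 symbol, 0 ε).
  b|a = 6 transitions (2 symbol, 4 ε)
  (b|a)* = 10 transitions (2 symbol, 8 ε)
  bb(b|a)* = 14 transitions (4 symbol, 10 ε)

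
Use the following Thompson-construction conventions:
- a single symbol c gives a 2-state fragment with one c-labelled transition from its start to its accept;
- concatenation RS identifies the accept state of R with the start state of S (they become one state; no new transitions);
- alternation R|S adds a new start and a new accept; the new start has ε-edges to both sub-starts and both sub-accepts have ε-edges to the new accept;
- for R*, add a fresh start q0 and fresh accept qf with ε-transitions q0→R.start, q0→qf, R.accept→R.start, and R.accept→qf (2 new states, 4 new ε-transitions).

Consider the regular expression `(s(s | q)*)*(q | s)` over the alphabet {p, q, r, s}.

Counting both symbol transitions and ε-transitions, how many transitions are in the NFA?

21

Recursing over subexpressions:
Each of the 5 symbol leaves contributes 1 transition (1 symbol, 0 ε).
  s | q — 6 transitions (2 symbol, 4 ε)
  (s | q)* — 10 transitions (2 symbol, 8 ε)
  s(s | q)* — 11 transitions (3 symbol, 8 ε)
  (s(s | q)*)* — 15 transitions (3 symbol, 12 ε)
  q | s — 6 transitions (2 symbol, 4 ε)
  (s(s | q)*)*(q | s) — 21 transitions (5 symbol, 16 ε)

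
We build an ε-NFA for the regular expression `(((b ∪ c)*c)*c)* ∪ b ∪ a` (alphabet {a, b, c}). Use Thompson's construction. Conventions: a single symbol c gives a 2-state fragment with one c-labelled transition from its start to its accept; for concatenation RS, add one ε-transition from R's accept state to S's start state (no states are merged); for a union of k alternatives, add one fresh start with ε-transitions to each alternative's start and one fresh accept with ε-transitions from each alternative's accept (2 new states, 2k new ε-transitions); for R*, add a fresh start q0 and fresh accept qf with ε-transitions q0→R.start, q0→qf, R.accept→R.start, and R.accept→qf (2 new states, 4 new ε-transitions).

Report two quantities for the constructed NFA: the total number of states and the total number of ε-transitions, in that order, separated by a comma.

22, 24

Recursing over subexpressions:
Each of the 6 symbol leaves contributes 2 states and 0 ε-transitions.
  b ∪ c = 6 states, 4 ε-transitions
  (b ∪ c)* = 8 states, 8 ε-transitions
  (b ∪ c)*c = 10 states, 9 ε-transitions
  ((b ∪ c)*c)* = 12 states, 13 ε-transitions
  ((b ∪ c)*c)*c = 14 states, 14 ε-transitions
  (((b ∪ c)*c)*c)* = 16 states, 18 ε-transitions
  (((b ∪ c)*c)*c)* ∪ b ∪ a = 22 states, 24 ε-transitions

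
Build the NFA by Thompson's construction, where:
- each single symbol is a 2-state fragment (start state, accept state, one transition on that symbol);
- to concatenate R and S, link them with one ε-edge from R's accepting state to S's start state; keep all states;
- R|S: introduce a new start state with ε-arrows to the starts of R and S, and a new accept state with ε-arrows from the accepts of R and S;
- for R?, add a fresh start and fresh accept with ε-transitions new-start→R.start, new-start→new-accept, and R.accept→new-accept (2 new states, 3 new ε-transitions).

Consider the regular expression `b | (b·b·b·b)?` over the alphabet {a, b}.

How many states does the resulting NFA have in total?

14

Bottom-up over the parse tree:
Each of the 5 symbol leaves contributes a 2-state fragment.
  b·b·b·b = 8 states
  (b·b·b·b)? = 10 states
  b | (b·b·b·b)? = 14 states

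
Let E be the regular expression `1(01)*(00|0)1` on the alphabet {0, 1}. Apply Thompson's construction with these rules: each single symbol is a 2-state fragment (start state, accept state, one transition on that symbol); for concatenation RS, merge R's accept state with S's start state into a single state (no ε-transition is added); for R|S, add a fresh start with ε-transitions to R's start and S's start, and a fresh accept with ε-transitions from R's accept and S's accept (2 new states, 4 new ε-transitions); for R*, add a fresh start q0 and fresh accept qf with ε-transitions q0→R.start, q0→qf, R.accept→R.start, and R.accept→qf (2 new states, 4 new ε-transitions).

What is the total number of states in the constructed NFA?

13

By structural recursion:
Each of the 7 symbol leaves contributes a 2-state fragment.
  01 = 3 states
  (01)* = 5 states
  00 = 3 states
  00|0 = 7 states
  1(01)*(00|0)1 = 13 states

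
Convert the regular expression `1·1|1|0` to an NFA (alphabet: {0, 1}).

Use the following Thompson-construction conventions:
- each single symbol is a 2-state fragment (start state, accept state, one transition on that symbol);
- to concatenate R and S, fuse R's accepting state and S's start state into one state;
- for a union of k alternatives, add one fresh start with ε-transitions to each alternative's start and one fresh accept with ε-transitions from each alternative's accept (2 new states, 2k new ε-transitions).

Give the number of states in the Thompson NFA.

Building bottom-up:
Each of the 4 symbol leaves contributes a 2-state fragment.
  1·1 → 3 states
  1·1|1|0 → 9 states

9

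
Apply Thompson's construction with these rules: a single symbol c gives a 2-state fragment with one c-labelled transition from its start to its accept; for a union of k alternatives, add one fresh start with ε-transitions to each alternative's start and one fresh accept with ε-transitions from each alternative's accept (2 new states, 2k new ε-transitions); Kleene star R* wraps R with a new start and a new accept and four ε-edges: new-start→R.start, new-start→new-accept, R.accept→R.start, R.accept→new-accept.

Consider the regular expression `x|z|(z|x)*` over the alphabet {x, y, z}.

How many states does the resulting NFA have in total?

14

Per subexpression:
Each of the 4 symbol leaves contributes a 2-state fragment.
  z|x — 6 states
  (z|x)* — 8 states
  x|z|(z|x)* — 14 states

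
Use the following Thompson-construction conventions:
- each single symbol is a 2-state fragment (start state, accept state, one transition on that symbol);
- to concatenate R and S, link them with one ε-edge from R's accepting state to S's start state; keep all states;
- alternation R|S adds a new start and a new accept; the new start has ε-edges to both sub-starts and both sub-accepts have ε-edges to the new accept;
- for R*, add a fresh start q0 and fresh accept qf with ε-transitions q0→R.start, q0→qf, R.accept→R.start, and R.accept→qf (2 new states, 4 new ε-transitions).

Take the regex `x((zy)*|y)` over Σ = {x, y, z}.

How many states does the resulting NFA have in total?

12

Recursing over subexpressions:
Each of the 4 symbol leaves contributes a 2-state fragment.
  zy : 4 states
  (zy)* : 6 states
  (zy)*|y : 10 states
  x((zy)*|y) : 12 states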